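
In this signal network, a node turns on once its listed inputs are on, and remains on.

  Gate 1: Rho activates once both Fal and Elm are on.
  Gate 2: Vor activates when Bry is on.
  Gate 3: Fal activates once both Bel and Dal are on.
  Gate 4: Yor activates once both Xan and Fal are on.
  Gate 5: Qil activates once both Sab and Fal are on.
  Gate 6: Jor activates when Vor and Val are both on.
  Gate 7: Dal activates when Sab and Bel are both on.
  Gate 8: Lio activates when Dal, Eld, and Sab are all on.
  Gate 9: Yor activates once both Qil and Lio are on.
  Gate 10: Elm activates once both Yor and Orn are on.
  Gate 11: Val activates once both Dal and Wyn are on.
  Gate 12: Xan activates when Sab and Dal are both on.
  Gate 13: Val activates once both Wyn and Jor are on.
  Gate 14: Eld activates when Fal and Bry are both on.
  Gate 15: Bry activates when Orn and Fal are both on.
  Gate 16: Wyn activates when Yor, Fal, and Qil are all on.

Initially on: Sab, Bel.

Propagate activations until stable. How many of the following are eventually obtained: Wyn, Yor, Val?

Sab and Bel are on, so Dal activates (Gate 7).
Sab and Dal are on, so Xan activates (Gate 12).
Gate 3: Bel and Dal on → Fal on.
Xan and Fal are on, so Yor activates (Gate 4).
Sab and Fal are on, so Qil activates (Gate 5).
Yor, Fal, and Qil are on, so Wyn activates (Gate 16).
Dal and Wyn are on, so Val activates (Gate 11).
Wyn: reached.
Yor: reached.
Val: reached.
All 3 are reached.

3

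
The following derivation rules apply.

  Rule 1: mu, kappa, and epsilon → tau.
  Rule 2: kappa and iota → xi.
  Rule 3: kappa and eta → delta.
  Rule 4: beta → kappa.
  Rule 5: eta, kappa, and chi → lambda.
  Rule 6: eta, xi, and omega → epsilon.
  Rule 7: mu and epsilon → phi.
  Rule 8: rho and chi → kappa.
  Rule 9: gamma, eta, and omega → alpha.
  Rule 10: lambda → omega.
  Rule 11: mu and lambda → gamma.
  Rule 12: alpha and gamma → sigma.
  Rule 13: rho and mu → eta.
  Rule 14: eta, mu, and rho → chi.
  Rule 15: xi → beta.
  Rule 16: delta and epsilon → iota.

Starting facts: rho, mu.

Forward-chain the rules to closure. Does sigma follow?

Yes

rho and mu hold, so eta follows (Rule 13).
eta, mu, and rho hold, so chi follows (Rule 14).
rho and chi hold, so kappa follows (Rule 8).
eta, kappa, and chi hold, so lambda follows (Rule 5).
From lambda, Rule 10 gives omega.
From mu and lambda, Rule 11 gives gamma.
gamma, eta, and omega hold, so alpha follows (Rule 9).
alpha and gamma hold, so sigma follows (Rule 12).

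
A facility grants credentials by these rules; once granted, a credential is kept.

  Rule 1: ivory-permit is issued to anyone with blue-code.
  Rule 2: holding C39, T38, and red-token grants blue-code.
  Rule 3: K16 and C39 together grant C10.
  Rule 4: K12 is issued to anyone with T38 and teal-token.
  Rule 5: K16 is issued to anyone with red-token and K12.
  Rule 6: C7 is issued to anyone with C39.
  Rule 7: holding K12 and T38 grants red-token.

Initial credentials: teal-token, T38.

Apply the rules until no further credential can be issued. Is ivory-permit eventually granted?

ivory-permit would need blue-code (Rule 1), but blue-code is never granted.

No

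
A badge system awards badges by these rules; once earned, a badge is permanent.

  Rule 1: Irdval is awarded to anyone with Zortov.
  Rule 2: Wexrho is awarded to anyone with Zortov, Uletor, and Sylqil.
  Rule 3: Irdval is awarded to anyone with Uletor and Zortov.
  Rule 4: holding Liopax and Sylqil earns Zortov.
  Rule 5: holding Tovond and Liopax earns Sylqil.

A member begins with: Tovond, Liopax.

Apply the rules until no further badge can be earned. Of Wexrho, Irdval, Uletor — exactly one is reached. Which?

With Tovond and Liopax, Sylqil is earned (Rule 5).
With Liopax and Sylqil, Zortov is earned (Rule 4).
With Zortov, Irdval is earned (Rule 1).
Wexrho would need Zortov, Uletor, and Sylqil (Rule 2), but Uletor is never earned. No rule produces Uletor, and it is not given.

Irdval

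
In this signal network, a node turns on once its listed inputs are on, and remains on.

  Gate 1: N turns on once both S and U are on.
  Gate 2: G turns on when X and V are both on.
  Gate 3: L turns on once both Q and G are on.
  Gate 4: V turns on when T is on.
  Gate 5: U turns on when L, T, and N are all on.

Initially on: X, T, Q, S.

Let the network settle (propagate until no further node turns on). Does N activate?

N would need S and U (Gate 1), but U never turns on.

No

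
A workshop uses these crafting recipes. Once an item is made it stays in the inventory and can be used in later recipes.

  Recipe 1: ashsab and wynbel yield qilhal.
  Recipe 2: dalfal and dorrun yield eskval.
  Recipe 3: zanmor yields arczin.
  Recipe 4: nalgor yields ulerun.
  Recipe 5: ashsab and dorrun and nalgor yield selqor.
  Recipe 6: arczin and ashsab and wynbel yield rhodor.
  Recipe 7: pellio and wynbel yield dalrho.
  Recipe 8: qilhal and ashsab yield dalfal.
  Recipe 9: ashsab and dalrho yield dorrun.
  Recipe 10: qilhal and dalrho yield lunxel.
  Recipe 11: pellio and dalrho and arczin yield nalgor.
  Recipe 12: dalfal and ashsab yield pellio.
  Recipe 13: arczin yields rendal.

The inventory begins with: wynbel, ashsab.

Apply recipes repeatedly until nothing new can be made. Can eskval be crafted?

ashsab and wynbel → qilhal (Recipe 1).
qilhal and ashsab → dalfal (Recipe 8).
dalfal and ashsab → pellio (Recipe 12).
pellio and wynbel → dalrho (Recipe 7).
Using Recipe 9, ashsab and dalrho make dorrun.
Using Recipe 2, dalfal and dorrun make eskval.

Yes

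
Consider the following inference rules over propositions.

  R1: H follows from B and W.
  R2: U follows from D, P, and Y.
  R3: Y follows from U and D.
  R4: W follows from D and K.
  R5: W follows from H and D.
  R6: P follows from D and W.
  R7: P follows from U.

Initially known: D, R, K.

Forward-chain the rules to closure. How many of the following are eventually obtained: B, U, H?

No rule produces B, and it is not given.
U would need D, P, and Y (R2), but Y is never established.
H would need B and W (R1), but B is never established.
None of the 3 are reached.

0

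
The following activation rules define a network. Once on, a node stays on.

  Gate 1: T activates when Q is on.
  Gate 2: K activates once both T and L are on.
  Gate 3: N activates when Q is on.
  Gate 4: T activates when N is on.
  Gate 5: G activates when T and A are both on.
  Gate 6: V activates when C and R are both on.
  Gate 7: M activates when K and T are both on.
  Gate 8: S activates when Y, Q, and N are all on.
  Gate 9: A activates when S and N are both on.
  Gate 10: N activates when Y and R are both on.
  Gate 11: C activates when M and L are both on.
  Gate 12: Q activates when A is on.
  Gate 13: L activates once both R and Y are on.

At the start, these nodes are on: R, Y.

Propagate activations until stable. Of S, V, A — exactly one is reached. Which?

Y and R are on, so N activates (Gate 10).
R and Y are on, so L activates (Gate 13).
Gate 4: N on → T on.
Gate 2: T and L on → K on.
Gate 7: K and T on → M on.
Gate 11: M and L on → C on.
C and R are on, so V activates (Gate 6).
A would need S and N (Gate 9), but S never turns on. S would need Y, Q, and N (Gate 8), but Q never turns on.

V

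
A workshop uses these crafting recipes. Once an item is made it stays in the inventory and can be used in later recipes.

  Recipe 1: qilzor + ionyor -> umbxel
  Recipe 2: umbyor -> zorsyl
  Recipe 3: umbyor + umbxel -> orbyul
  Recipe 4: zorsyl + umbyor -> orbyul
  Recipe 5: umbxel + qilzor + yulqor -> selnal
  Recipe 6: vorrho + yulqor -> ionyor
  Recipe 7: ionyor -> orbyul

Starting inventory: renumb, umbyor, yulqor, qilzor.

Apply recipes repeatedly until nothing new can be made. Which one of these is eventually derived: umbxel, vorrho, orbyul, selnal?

orbyul

umbyor -> zorsyl (Recipe 2).
zorsyl + umbyor -> orbyul (Recipe 4).
umbxel would need qilzor and ionyor (Recipe 1), but ionyor is never obtained. No rule produces vorrho, and it is not given. selnal would need umbxel, qilzor, and yulqor (Recipe 5), but umbxel is never obtained.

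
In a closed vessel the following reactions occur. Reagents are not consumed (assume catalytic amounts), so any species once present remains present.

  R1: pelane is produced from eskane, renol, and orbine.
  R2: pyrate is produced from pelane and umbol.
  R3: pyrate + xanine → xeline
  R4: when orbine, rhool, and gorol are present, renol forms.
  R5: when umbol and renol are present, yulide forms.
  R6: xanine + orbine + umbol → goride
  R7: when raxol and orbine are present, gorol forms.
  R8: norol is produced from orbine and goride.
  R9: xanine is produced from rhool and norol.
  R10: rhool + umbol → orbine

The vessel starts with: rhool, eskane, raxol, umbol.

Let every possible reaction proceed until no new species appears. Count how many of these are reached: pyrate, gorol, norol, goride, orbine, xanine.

rhool and umbol present → orbine forms (R10).
raxol and orbine present → gorol forms (R7).
orbine, rhool, and gorol present → renol forms (R4).
eskane, renol, and orbine present → pelane forms (R1).
pelane and umbol present → pyrate forms (R2).
pyrate: reached.
gorol: reached.
norol would need orbine and goride (R8), but goride never forms.
goride would need xanine, orbine, and umbol (R6), but xanine never forms.
orbine: reached.
xanine would need rhool and norol (R9), but norol never forms.
Reached: pyrate, gorol, and orbine — 3 of the 6.

3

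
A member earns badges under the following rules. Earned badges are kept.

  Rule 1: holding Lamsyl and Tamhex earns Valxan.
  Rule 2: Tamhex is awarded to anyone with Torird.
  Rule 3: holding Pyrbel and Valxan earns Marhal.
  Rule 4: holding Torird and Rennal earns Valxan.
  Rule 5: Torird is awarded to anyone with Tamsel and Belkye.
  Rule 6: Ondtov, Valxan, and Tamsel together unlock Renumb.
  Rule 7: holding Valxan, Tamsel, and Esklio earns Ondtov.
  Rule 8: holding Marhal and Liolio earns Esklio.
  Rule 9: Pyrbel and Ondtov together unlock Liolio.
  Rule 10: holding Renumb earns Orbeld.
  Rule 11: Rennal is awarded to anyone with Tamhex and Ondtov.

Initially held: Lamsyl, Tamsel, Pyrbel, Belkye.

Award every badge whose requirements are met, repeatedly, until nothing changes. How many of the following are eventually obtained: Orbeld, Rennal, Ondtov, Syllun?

Orbeld would need Renumb (Rule 10), but Renumb is never earned.
Rennal would need Tamhex and Ondtov (Rule 11), but Ondtov is never earned.
Ondtov would need Valxan, Tamsel, and Esklio (Rule 7), but Esklio is never earned.
No rule produces Syllun, and it is not given.
None of the 4 are reached.

0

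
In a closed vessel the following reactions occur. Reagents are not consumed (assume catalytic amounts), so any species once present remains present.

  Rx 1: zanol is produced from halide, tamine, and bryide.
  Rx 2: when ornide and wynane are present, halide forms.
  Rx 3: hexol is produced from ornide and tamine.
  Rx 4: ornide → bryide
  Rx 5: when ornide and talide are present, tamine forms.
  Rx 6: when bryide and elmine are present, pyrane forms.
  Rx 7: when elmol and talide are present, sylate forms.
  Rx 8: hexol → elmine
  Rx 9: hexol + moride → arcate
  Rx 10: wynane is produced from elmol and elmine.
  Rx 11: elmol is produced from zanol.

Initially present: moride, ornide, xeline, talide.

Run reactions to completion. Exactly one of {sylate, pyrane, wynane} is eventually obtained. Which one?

pyrane

ornide present → bryide forms (Rx 4).
ornide and talide present → tamine forms (Rx 5).
ornide and tamine present → hexol forms (Rx 3).
hexol present → elmine forms (Rx 8).
bryide and elmine present → pyrane forms (Rx 6).
wynane would need elmol and elmine (Rx 10), but elmol never forms. sylate would need elmol and talide (Rx 7), but elmol never forms.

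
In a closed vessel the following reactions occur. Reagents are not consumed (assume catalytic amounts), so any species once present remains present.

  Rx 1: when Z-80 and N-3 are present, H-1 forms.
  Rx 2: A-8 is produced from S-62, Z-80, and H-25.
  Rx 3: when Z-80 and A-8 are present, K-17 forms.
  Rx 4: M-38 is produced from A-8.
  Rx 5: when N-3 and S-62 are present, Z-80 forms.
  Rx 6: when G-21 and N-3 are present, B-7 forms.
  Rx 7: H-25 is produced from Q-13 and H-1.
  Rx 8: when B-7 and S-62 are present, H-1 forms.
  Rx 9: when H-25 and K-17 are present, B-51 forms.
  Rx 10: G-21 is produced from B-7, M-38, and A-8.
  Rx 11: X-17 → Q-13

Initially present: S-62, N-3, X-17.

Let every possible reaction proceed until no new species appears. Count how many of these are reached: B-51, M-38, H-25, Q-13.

X-17 present → Q-13 forms (Rx 11).
N-3 and S-62 present → Z-80 forms (Rx 5).
Z-80 and N-3 present → H-1 forms (Rx 1).
Q-13 and H-1 present → H-25 forms (Rx 7).
S-62, Z-80, and H-25 present → A-8 forms (Rx 2).
Z-80 and A-8 present → K-17 forms (Rx 3).
A-8 present → M-38 forms (Rx 4).
H-25 and K-17 present → B-51 forms (Rx 9).
B-51: reached.
M-38: reached.
H-25: reached.
Q-13: reached.
All 4 are reached.

4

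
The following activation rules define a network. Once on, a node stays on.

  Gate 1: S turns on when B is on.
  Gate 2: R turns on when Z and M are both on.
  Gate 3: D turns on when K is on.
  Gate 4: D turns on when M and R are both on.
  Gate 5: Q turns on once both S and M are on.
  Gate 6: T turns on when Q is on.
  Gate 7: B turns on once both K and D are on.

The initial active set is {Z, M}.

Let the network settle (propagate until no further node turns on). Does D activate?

Yes

Gate 2: Z and M on → R on.
Gate 4: M and R on → D on.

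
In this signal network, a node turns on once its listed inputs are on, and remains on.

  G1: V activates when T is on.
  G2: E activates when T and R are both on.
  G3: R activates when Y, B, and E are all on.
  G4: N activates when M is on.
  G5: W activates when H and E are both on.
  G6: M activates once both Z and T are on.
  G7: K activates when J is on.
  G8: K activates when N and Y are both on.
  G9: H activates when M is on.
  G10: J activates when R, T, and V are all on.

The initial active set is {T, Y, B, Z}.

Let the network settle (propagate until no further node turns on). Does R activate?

R would need Y, B, and E (G3), but E never turns on.

No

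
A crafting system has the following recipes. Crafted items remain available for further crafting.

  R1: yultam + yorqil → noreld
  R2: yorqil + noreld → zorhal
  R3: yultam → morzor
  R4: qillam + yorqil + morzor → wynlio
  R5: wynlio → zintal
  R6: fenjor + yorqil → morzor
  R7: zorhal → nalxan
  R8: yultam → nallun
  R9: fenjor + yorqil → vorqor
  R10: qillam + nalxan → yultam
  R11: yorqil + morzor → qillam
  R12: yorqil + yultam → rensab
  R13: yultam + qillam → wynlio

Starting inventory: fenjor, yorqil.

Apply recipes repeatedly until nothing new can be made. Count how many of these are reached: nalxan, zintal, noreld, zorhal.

Using R6, fenjor and yorqil make morzor.
yorqil + morzor → qillam (R11).
Using R4, qillam, yorqil, and morzor make wynlio.
wynlio → zintal (R5).
nalxan would need zorhal (R7), but zorhal is never obtained.
zintal: reached.
noreld would need yultam and yorqil (R1), but yultam is never obtained.
zorhal would need yorqil and noreld (R2), but noreld is never obtained.
Reached: zintal — 1 of the 4.

1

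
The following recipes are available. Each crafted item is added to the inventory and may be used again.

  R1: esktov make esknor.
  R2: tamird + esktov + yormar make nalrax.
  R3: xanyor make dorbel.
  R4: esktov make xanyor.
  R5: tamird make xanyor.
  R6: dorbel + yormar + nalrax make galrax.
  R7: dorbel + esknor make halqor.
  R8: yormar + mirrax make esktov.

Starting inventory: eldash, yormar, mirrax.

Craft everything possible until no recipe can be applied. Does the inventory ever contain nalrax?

No

nalrax would need tamird, esktov, and yormar (R2), but tamird is never obtained.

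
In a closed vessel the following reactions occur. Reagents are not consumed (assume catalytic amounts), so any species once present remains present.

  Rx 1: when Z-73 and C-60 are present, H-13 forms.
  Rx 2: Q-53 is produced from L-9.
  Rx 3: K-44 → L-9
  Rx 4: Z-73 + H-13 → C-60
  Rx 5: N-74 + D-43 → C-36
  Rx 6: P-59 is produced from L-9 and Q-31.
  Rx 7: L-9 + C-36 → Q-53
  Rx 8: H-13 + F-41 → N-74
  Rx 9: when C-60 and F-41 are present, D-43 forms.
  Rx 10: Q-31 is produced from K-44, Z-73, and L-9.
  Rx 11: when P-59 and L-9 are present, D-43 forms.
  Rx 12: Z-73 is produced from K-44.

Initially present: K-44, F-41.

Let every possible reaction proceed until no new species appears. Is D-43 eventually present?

K-44 present → L-9 forms (Rx 3).
K-44 present → Z-73 forms (Rx 12).
K-44, Z-73, and L-9 present → Q-31 forms (Rx 10).
L-9 and Q-31 present → P-59 forms (Rx 6).
P-59 and L-9 present → D-43 forms (Rx 11).

Yes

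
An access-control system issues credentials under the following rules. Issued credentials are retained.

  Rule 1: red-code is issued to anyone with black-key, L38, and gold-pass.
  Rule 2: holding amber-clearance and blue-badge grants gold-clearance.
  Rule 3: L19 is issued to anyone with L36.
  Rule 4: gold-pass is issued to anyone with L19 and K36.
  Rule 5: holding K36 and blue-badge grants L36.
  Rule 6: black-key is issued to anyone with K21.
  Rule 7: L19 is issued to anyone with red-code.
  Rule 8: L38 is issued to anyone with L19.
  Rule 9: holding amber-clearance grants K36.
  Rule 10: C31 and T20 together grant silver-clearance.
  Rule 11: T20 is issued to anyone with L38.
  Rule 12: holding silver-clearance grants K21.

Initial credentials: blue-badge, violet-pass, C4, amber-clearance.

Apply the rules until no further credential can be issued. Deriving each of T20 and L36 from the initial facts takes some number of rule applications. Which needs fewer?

L36: Holding amber-clearance grants K36 (Rule 9). Holding K36 and blue-badge grants L36 (Rule 5). [2 rule applications]
T20: Holding amber-clearance grants K36 (Rule 9). Holding K36 and blue-badge grants L36 (Rule 5). Holding L36 grants L19 (Rule 3). Holding L19 grants L38 (Rule 8). Holding L38 grants T20 (Rule 11). [5 rule applications]
L36 needs fewer.

L36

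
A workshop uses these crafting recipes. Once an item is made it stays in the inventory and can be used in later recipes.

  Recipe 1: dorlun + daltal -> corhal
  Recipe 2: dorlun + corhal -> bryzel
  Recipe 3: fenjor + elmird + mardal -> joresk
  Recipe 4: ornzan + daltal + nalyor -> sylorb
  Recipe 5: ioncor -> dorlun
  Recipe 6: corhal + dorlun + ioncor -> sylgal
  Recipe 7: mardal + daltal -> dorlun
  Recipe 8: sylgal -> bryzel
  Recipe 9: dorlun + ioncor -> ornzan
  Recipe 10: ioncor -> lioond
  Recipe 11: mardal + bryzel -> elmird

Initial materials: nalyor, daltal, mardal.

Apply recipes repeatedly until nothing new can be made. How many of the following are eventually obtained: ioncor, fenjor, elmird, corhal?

2

Using Recipe 7, mardal and daltal make dorlun.
dorlun + daltal -> corhal (Recipe 1).
dorlun + corhal -> bryzel (Recipe 2).
mardal + bryzel -> elmird (Recipe 11).
No rule produces ioncor, and it is not given.
No rule produces fenjor, and it is not given.
elmird: reached.
corhal: reached.
Reached: elmird and corhal — 2 of the 4.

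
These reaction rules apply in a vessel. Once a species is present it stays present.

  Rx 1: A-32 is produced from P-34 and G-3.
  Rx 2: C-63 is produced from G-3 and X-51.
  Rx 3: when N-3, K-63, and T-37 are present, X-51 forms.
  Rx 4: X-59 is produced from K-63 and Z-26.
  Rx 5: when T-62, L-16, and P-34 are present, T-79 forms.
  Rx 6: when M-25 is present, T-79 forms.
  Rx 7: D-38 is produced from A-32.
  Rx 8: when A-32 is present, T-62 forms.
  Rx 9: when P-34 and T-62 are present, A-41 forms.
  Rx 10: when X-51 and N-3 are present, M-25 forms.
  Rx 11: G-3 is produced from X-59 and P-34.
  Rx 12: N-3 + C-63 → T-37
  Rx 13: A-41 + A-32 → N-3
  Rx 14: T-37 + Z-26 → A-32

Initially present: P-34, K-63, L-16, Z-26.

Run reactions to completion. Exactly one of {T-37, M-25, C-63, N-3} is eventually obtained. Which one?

K-63 and Z-26 present → X-59 forms (Rx 4).
X-59 and P-34 present → G-3 forms (Rx 11).
P-34 and G-3 present → A-32 forms (Rx 1).
A-32 present → T-62 forms (Rx 8).
P-34 and T-62 present → A-41 forms (Rx 9).
A-41 and A-32 present → N-3 forms (Rx 13).
C-63 would need G-3 and X-51 (Rx 2), but X-51 never forms. T-37 would need N-3 and C-63 (Rx 12), but C-63 never forms. M-25 would need X-51 and N-3 (Rx 10), but X-51 never forms.

N-3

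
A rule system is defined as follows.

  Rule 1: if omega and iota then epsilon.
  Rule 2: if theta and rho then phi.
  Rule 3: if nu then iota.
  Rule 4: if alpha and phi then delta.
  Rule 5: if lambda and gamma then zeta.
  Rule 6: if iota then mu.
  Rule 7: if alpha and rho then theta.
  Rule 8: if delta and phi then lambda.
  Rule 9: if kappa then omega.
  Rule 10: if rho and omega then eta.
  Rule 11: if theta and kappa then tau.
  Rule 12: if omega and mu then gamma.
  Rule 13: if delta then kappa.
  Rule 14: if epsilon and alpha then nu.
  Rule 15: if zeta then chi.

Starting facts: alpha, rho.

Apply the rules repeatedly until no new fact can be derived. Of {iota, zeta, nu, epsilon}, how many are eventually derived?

iota would need nu (Rule 3), but nu is never established.
zeta would need lambda and gamma (Rule 5), but gamma is never established.
nu would need epsilon and alpha (Rule 14), but epsilon is never established.
epsilon would need omega and iota (Rule 1), but iota is never established.
None of the 4 are reached.

0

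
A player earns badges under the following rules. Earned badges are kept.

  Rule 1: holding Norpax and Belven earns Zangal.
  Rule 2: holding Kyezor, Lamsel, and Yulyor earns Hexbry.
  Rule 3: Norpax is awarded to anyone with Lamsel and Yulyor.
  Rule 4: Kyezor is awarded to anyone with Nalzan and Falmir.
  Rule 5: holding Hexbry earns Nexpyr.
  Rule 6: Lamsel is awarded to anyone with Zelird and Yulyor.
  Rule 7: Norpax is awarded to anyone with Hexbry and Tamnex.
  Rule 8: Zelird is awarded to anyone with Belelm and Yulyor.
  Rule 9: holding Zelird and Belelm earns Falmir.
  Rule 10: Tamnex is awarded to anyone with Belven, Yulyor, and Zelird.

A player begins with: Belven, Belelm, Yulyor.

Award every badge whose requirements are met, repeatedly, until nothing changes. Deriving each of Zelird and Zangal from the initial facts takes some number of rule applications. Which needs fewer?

Zelird

Zelird: With Belelm and Yulyor, Zelird is earned (Rule 8). [1 rule application]
Zangal: With Belelm and Yulyor, Zelird is earned (Rule 8). With Zelird and Yulyor, Lamsel is earned (Rule 6). With Lamsel and Yulyor, Norpax is earned (Rule 3). With Norpax and Belven, Zangal is earned (Rule 1). [4 rule applications]
Zelird needs fewer.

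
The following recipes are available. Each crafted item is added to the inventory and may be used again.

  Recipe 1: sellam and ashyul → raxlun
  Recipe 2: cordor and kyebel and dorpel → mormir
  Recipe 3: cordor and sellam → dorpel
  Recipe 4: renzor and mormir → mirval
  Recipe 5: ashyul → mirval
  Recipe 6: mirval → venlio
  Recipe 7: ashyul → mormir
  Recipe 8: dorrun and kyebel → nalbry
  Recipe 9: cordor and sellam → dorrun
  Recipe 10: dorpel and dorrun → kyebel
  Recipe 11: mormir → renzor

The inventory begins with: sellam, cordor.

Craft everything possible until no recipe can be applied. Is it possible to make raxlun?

raxlun would need sellam and ashyul (Recipe 1), but ashyul is never obtained.

No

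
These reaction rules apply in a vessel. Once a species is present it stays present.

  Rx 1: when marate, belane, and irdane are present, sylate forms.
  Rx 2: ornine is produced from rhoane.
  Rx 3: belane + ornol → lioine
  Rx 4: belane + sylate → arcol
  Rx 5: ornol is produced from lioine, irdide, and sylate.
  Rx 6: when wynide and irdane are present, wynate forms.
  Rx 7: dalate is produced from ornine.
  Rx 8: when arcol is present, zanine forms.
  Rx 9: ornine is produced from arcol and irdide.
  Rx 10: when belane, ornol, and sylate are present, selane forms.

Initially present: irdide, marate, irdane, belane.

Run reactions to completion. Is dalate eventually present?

marate, belane, and irdane present → sylate forms (Rx 1).
belane and sylate present → arcol forms (Rx 4).
arcol and irdide present → ornine forms (Rx 9).
ornine present → dalate forms (Rx 7).

Yes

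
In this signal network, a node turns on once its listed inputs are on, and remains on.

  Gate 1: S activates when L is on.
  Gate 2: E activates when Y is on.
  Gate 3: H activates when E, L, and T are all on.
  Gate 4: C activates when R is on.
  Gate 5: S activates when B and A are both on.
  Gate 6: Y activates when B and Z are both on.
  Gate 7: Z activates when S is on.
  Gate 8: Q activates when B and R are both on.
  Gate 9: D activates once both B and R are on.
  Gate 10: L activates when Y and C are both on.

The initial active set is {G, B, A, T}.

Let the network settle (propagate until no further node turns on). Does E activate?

Yes

B and A are on, so S activates (Gate 5).
S is on, so Z activates (Gate 7).
B and Z are on, so Y activates (Gate 6).
Gate 2: Y on → E on.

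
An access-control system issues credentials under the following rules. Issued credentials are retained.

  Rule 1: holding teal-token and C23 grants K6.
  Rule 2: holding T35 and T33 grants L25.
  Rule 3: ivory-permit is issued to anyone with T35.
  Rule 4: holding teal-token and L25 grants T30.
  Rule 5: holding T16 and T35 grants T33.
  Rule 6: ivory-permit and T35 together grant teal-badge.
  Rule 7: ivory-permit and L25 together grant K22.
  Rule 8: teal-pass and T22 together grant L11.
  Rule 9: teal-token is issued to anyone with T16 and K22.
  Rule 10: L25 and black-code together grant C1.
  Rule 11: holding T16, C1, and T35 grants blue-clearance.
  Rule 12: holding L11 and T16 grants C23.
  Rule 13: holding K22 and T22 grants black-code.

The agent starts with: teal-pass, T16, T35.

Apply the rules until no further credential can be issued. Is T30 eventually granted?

Holding T35 grants ivory-permit (Rule 3).
Holding T16 and T35 grants T33 (Rule 5).
Holding T35 and T33 grants L25 (Rule 2).
Holding ivory-permit and L25 grants K22 (Rule 7).
Holding T16 and K22 grants teal-token (Rule 9).
Holding teal-token and L25 grants T30 (Rule 4).

Yes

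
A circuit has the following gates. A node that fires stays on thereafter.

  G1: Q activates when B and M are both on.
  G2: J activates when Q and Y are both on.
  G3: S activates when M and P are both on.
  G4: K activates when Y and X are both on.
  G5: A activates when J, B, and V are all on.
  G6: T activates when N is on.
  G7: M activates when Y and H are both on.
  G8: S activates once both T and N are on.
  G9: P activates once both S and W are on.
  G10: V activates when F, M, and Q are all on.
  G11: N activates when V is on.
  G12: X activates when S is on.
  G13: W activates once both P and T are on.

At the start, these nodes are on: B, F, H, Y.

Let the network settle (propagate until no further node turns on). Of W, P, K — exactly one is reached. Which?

Y and H are on, so M activates (G7).
B and M are on, so Q activates (G1).
F, M, and Q are on, so V activates (G10).
V is on, so N activates (G11).
G6: N on → T on.
T and N are on, so S activates (G8).
S is on, so X activates (G12).
G4: Y and X on → K on.
W would need P and T (G13), but P never turns on. P would need S and W (G9), but W never turns on.

K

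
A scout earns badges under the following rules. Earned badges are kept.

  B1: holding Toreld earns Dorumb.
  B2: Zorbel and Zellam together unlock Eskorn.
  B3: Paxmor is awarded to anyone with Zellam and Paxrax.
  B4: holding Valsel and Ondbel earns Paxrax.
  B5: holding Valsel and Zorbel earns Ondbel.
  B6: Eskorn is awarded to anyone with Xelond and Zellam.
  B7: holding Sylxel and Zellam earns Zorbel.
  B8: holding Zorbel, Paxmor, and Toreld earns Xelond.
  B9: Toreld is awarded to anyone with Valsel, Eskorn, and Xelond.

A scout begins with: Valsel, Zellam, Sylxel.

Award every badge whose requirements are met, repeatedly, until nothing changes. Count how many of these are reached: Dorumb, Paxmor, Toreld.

With Sylxel and Zellam, Zorbel is earned (B7).
With Valsel and Zorbel, Ondbel is earned (B5).
With Valsel and Ondbel, Paxrax is earned (B4).
With Zellam and Paxrax, Paxmor is earned (B3).
Dorumb would need Toreld (B1), but Toreld is never earned.
Paxmor: reached.
Toreld would need Valsel, Eskorn, and Xelond (B9), but Xelond is never earned.
Reached: Paxmor — 1 of the 3.

1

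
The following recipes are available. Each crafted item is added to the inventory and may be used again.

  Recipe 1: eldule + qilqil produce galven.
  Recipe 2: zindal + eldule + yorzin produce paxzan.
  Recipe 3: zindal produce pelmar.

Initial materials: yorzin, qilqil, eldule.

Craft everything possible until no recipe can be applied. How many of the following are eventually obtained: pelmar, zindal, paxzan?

pelmar would need zindal (Recipe 3), but zindal is never obtained.
No rule produces zindal, and it is not given.
paxzan would need zindal, eldule, and yorzin (Recipe 2), but zindal is never obtained.
None of the 3 are reached.

0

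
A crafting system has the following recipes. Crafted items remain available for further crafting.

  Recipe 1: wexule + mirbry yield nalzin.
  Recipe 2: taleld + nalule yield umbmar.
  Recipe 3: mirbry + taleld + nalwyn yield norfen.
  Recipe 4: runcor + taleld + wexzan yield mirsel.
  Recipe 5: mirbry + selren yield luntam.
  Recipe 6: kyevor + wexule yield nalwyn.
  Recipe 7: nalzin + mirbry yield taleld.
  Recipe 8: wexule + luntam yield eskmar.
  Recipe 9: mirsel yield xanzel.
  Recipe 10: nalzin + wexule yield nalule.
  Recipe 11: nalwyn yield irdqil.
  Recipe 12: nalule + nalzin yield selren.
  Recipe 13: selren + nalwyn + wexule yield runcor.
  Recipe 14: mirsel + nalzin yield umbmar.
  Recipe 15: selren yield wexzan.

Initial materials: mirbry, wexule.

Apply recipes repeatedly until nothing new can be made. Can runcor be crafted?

No

runcor would need selren, nalwyn, and wexule (Recipe 13), but nalwyn is never obtained.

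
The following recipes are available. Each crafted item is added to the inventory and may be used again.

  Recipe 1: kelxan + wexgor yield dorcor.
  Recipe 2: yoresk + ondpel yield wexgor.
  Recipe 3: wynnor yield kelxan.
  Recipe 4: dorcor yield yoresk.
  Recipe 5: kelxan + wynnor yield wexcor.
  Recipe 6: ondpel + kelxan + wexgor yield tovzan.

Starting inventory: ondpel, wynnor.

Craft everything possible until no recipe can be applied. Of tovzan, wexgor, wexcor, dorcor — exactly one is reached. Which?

wexcor

Using Recipe 3, wynnor makes kelxan.
Using Recipe 5, kelxan and wynnor make wexcor.
tovzan would need ondpel, kelxan, and wexgor (Recipe 6), but wexgor is never obtained. wexgor would need yoresk and ondpel (Recipe 2), but yoresk is never obtained. dorcor would need kelxan and wexgor (Recipe 1), but wexgor is never obtained.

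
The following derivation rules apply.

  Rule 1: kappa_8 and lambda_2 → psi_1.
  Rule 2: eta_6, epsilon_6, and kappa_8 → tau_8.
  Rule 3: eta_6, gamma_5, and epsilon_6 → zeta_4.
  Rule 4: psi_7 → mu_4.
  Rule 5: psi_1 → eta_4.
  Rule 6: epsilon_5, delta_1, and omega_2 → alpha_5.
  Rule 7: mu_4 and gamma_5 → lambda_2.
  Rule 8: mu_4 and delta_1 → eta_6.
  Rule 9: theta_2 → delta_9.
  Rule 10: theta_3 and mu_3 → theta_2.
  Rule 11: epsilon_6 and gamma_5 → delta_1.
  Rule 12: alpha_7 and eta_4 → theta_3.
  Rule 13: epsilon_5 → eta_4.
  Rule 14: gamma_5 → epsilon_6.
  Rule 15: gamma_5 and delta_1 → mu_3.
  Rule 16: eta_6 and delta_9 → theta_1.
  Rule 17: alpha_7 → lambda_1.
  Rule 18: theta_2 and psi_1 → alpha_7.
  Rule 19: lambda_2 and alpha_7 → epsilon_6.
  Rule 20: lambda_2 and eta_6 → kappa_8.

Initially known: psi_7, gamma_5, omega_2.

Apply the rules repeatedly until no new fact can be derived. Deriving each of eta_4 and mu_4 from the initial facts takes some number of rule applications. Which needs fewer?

mu_4: From psi_7, Rule 4 gives mu_4. [1 rule application]
eta_4: From psi_7, Rule 4 gives mu_4. gamma_5 holds, so epsilon_6 follows (Rule 14). From epsilon_6 and gamma_5, Rule 11 gives delta_1. From mu_4 and gamma_5, Rule 7 gives lambda_2. From mu_4 and delta_1, Rule 8 gives eta_6. From lambda_2 and eta_6, Rule 20 gives kappa_8. kappa_8 and lambda_2 hold, so psi_1 follows (Rule 1). From psi_1, Rule 5 gives eta_4. [8 rule applications]
mu_4 needs fewer.

mu_4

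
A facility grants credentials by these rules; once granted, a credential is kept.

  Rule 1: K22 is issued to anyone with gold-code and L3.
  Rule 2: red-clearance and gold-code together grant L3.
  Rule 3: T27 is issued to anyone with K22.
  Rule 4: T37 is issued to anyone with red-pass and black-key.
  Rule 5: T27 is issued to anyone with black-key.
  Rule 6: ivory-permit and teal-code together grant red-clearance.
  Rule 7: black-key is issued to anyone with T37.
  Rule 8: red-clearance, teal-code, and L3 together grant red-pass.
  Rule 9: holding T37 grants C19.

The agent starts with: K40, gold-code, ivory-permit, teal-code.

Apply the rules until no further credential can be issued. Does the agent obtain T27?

Yes

Holding ivory-permit and teal-code grants red-clearance (Rule 6).
Holding red-clearance and gold-code grants L3 (Rule 2).
Holding gold-code and L3 grants K22 (Rule 1).
Holding K22 grants T27 (Rule 3).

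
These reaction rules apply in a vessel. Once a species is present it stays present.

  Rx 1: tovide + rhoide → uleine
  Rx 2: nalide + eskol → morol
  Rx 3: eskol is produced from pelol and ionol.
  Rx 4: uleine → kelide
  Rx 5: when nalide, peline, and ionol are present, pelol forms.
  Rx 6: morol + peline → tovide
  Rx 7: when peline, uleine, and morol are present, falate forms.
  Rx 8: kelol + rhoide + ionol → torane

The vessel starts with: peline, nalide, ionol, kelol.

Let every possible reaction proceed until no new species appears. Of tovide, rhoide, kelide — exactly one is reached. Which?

tovide

nalide, peline, and ionol present → pelol forms (Rx 5).
pelol and ionol present → eskol forms (Rx 3).
nalide and eskol present → morol forms (Rx 2).
morol and peline present → tovide forms (Rx 6).
No rule produces rhoide, and it is not given. kelide would need uleine (Rx 4), but uleine never forms.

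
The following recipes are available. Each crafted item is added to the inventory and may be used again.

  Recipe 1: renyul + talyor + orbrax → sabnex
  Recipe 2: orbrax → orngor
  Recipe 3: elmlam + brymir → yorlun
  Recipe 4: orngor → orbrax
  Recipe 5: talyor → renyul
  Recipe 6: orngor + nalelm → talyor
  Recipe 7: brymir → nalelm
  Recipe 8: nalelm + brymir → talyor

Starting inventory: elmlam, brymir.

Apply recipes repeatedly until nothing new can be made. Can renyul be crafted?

Yes

Using Recipe 7, brymir makes nalelm.
Using Recipe 8, nalelm and brymir make talyor.
talyor → renyul (Recipe 5).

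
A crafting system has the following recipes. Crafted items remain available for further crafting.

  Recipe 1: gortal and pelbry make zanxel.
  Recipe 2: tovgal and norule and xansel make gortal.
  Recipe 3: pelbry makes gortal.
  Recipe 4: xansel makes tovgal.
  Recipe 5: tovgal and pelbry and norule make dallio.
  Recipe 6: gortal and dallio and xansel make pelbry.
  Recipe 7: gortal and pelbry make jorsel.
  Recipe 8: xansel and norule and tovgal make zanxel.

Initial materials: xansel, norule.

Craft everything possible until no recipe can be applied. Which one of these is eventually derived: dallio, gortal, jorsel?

Using Recipe 4, xansel makes tovgal.
Using Recipe 2, tovgal, norule, and xansel make gortal.
jorsel would need gortal and pelbry (Recipe 7), but pelbry is never obtained. dallio would need tovgal, pelbry, and norule (Recipe 5), but pelbry is never obtained.

gortal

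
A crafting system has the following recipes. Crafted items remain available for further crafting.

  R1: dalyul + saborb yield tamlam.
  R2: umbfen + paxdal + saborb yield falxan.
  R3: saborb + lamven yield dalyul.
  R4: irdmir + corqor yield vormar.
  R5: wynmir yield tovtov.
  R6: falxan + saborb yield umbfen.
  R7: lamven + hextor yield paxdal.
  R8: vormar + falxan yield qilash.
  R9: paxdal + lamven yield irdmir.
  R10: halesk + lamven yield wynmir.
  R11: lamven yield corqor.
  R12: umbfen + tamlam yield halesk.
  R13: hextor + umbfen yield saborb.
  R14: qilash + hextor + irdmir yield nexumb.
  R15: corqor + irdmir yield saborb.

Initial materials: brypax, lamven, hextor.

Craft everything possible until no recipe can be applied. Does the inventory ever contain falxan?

falxan would need umbfen, paxdal, and saborb (R2), but umbfen is never obtained.

No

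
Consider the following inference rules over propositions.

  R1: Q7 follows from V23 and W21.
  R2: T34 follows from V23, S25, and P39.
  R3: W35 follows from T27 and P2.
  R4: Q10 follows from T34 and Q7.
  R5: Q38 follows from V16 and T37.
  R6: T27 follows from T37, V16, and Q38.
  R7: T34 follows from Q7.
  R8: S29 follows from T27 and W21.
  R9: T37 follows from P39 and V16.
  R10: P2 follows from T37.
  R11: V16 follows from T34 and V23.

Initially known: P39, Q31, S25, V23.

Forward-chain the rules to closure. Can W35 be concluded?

Yes

V23, S25, and P39 hold, so T34 follows (R2).
From T34 and V23, R11 gives V16.
From P39 and V16, R9 gives T37.
From T37, R10 gives P2.
V16 and T37 hold, so Q38 follows (R5).
From T37, V16, and Q38, R6 gives T27.
From T27 and P2, R3 gives W35.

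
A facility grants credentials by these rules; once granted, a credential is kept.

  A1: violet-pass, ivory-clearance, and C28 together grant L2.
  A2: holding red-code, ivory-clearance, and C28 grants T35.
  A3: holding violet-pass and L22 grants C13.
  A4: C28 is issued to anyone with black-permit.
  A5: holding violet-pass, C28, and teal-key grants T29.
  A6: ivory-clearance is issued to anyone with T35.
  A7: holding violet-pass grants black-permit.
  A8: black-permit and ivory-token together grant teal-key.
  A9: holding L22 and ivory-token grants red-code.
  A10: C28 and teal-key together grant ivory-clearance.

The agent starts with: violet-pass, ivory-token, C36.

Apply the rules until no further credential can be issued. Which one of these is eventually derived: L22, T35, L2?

L2

Holding violet-pass grants black-permit (A7).
Holding black-permit and ivory-token grants teal-key (A8).
Holding black-permit grants C28 (A4).
Holding C28 and teal-key grants ivory-clearance (A10).
Holding violet-pass, ivory-clearance, and C28 grants L2 (A1).
No rule produces L22, and it is not given. T35 would need red-code, ivory-clearance, and C28 (A2), but red-code is never granted.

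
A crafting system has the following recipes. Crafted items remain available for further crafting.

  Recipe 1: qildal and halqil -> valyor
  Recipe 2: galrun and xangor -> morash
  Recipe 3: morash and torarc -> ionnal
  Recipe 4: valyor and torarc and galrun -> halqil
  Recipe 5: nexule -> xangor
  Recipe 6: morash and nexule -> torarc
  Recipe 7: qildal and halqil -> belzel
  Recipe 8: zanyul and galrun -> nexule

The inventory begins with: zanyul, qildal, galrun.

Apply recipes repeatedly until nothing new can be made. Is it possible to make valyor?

No

valyor would need qildal and halqil (Recipe 1), but halqil is never obtained.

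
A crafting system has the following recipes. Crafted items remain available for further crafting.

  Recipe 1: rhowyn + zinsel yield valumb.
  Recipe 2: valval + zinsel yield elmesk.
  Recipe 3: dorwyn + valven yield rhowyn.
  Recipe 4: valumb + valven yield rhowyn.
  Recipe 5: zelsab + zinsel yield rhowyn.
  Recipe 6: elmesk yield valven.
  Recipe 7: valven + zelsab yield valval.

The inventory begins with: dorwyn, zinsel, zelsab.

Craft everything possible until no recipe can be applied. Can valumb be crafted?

Yes

zelsab + zinsel → rhowyn (Recipe 5).
rhowyn + zinsel → valumb (Recipe 1).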